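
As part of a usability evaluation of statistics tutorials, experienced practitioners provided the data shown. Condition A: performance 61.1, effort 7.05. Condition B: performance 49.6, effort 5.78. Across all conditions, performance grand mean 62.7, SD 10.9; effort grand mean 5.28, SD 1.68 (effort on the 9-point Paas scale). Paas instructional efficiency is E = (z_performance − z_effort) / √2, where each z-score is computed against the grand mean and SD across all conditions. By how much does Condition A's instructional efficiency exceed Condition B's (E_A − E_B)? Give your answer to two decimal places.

0.21

Condition A: z_P = (61.1 − 62.7)/10.9 = -0.1468; z_E = (7.05 − 5.28)/1.68 = 1.0536; E_A = (-0.1468 − 1.0536)/√2 = -0.8488.
Condition B: z_P = (49.6 − 62.7)/10.9 = -1.2018; z_E = (5.78 − 5.28)/1.68 = 0.2976; E_B = (-1.2018 − 0.2976)/√2 = -1.0602.
E_A − E_B = -0.8488 − (-1.0602) = 0.2114 ≈ 0.21.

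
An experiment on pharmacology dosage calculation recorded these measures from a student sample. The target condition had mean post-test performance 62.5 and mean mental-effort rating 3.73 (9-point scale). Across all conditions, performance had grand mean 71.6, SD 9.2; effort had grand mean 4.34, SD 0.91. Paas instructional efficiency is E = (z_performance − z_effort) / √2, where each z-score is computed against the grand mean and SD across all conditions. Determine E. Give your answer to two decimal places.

z_performance = (62.5 − 71.6) / 9.2 = -9.1000 / 9.2 = -0.9891.
z_effort = (3.73 − 4.34) / 0.91 = -0.6100 / 0.91 = -0.6703.
z_P − z_E = -0.9891 − (-0.6703) = -0.3188.
E = -0.3188 / √2 = -0.3188 / 1.41421 = -0.2254 ≈ -0.23.

-0.23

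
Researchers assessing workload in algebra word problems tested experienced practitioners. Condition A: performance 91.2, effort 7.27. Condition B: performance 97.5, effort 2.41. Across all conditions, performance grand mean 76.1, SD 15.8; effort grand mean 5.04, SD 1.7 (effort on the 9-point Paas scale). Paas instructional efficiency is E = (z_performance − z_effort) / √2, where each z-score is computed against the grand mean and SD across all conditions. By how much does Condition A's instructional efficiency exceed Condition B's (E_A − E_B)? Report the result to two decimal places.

-2.30

Condition A: z_P = (91.2 − 76.1)/15.8 = 0.9557; z_E = (7.27 − 5.04)/1.7 = 1.3118; E_A = (0.9557 − 1.3118)/√2 = -0.2518.
Condition B: z_P = (97.5 − 76.1)/15.8 = 1.3544; z_E = (2.41 − 5.04)/1.7 = -1.5471; E_B = (1.3544 − (-1.5471))/√2 = 2.0517.
E_A − E_B = -0.2518 − 2.0517 = -2.3035 ≈ -2.30.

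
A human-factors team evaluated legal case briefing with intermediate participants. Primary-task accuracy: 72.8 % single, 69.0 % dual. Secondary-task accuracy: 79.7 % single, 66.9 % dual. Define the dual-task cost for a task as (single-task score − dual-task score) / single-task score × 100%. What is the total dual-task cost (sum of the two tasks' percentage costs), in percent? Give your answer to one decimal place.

Primary cost = (72.8 − 69.0) / 72.8 × 100% = 5.2198%.
Secondary cost = (79.7 − 66.9) / 79.7 × 100% = 16.0602%.
Total = 5.2198% + 16.0602% = 21.2800% ≈ 21.3%.

21.3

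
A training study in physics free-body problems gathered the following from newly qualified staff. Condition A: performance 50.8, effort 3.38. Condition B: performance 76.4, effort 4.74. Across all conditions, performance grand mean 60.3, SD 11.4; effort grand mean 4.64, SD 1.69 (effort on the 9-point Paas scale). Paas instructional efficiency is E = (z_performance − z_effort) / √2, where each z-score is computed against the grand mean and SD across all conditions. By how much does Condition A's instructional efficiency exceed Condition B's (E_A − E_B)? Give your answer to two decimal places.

-1.02

Condition A: z_P = (50.8 − 60.3)/11.4 = -0.8333; z_E = (3.38 − 4.64)/1.69 = -0.7456; E_A = (-0.8333 − (-0.7456))/√2 = -0.0620.
Condition B: z_P = (76.4 − 60.3)/11.4 = 1.4123; z_E = (4.74 − 4.64)/1.69 = 0.0592; E_B = (1.4123 − 0.0592)/√2 = 0.9568.
E_A − E_B = -0.0620 − 0.9568 = -1.0188 ≈ -1.02.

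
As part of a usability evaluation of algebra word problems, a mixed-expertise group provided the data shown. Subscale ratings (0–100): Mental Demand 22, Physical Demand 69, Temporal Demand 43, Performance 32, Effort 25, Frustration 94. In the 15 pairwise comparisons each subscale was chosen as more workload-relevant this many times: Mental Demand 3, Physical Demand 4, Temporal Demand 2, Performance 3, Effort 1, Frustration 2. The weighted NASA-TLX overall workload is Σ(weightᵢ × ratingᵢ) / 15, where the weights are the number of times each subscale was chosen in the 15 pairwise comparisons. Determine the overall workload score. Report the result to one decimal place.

The tallies are the weights (they sum to 15).
Weighted sum = 3·22 + 4·69 + 2·43 + 3·32 + 1·25 + 2·94
            = 66 + 276 + 86 + 96 + 25 + 188 = 737.
Overall workload = 737 / 15 = 49.1333 ≈ 49.1.

49.1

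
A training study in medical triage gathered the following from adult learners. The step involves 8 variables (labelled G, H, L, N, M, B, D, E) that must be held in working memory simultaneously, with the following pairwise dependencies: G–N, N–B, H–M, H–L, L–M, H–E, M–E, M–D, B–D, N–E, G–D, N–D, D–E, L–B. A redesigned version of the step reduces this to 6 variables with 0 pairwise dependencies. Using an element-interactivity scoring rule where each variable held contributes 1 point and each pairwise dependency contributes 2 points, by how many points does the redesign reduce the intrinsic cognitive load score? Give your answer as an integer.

Original: 8 × 1 + 14 × 2 = 8 + 28 = 36.
Redesigned: 6 × 1 + 0 × 2 = 6 + 0 = 6.
Reduction = 36 − 6 = 30.

30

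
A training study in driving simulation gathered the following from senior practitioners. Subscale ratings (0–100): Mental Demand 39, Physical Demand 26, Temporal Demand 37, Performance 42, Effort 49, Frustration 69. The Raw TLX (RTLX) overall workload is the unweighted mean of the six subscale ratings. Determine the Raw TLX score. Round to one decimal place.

Sum of ratings = 39 + 26 + 37 + 42 + 49 + 69 = 262.
RTLX = 262 / 6 = 43.6667 ≈ 43.7.

43.7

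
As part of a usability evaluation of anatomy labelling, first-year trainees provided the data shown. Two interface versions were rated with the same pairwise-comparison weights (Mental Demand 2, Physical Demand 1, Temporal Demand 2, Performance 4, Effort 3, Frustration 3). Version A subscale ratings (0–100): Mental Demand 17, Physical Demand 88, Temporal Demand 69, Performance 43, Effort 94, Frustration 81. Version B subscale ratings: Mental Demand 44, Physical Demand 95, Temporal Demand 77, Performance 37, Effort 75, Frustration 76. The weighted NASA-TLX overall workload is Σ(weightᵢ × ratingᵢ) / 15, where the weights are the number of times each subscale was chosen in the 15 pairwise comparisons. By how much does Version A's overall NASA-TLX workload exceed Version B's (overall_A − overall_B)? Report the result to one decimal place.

Version A weighted sum = 2·17 + 1·88 + 2·69 + 4·43 + 3·94 + 3·81 = 34 + 88 + 138 + 172 + 282 + 243 = 957; overall_A = 957/15 = 63.8000.
Version B weighted sum = 2·44 + 1·95 + 2·77 + 4·37 + 3·75 + 3·76 = 88 + 95 + 154 + 148 + 225 + 228 = 938; overall_B = 938/15 = 62.5333.
Difference = 63.8000 − 62.5333 = 1.2667 ≈ 1.3.

1.3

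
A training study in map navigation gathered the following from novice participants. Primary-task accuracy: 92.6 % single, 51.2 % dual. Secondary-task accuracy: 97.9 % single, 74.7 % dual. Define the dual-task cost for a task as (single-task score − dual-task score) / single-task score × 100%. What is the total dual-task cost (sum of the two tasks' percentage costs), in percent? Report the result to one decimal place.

Primary cost = (92.6 − 51.2) / 92.6 × 100% = 44.7084%.
Secondary cost = (97.9 − 74.7) / 97.9 × 100% = 23.6977%.
Total = 44.7084% + 23.6977% = 68.4061% ≈ 68.4%.

68.4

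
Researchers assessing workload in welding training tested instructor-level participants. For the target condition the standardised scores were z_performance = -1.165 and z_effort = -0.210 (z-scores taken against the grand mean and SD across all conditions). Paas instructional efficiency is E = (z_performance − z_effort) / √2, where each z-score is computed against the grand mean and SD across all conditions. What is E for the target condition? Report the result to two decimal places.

-0.68

z_P − z_E = -1.165 − (-0.210) = -0.9550.
E = -0.9550 / √2 = -0.9550 / 1.41421 = -0.6753 ≈ -0.68.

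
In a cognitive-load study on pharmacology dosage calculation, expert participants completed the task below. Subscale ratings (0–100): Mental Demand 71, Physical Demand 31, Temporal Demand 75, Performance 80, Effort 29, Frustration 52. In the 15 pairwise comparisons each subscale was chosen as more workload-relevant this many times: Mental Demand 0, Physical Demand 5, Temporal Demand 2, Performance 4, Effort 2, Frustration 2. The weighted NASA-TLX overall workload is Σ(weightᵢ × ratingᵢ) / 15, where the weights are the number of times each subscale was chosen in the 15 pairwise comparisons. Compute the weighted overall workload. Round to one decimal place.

The tallies are the weights (they sum to 15).
Weighted sum = 0·71 + 5·31 + 2·75 + 4·80 + 2·29 + 2·52
            = 0 + 155 + 150 + 320 + 58 + 104 = 787.
Overall workload = 787 / 15 = 52.4667 ≈ 52.5.

52.5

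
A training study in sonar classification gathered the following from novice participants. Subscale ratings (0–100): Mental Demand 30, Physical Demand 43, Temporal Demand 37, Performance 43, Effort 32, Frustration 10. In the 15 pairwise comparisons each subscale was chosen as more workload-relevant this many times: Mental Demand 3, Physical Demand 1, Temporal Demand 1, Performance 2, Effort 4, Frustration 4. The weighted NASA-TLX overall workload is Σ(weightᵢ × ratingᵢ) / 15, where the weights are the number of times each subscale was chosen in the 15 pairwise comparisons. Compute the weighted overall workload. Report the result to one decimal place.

The tallies are the weights (they sum to 15).
Weighted sum = 3·30 + 1·43 + 1·37 + 2·43 + 4·32 + 4·10
            = 90 + 43 + 37 + 86 + 128 + 40 = 424.
Overall workload = 424 / 15 = 28.2667 ≈ 28.3.

28.3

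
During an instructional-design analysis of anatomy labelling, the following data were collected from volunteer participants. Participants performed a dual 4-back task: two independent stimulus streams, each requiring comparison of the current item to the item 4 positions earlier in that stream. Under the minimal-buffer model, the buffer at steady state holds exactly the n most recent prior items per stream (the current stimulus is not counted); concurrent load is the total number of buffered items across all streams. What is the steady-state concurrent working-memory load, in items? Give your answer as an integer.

Each stream's buffer holds its 4 most recent prior items.
Two independent streams: 2 × 4 = 8 buffered items at steady state.

8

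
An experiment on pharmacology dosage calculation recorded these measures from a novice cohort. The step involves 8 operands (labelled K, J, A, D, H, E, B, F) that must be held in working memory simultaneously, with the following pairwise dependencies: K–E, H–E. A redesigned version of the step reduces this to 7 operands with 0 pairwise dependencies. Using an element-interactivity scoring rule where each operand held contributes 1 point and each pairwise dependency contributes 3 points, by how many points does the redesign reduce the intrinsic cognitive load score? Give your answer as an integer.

Original: 8 × 1 + 2 × 3 = 8 + 6 = 14.
Redesigned: 7 × 1 + 0 × 3 = 7 + 0 = 7.
Reduction = 14 − 7 = 7.

7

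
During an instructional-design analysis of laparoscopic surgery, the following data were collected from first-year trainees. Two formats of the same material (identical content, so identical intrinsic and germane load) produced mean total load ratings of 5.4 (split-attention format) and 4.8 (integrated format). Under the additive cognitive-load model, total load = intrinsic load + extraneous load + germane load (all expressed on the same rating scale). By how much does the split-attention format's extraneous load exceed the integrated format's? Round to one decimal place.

Intrinsic and germane load are equal across formats, so the difference in total load equals the difference in extraneous load.
Extraneous-load difference = 5.4 − 4.8 = 0.6.

0.6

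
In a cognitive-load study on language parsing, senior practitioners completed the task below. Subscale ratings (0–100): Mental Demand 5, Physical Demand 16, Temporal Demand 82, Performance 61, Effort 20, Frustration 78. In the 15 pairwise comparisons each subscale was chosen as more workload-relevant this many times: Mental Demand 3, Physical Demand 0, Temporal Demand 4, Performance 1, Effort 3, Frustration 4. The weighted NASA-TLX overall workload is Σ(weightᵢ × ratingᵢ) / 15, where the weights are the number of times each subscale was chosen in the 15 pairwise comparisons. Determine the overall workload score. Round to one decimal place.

The tallies are the weights (they sum to 15).
Weighted sum = 3·5 + 0·16 + 4·82 + 1·61 + 3·20 + 4·78
            = 15 + 0 + 328 + 61 + 60 + 312 = 776.
Overall workload = 776 / 15 = 51.7333 ≈ 51.7.

51.7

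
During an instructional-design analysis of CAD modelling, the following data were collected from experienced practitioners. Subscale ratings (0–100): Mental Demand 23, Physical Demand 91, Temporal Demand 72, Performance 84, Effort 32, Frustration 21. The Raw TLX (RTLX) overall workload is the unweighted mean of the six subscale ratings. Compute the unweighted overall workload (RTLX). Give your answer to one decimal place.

Sum of ratings = 23 + 91 + 72 + 84 + 32 + 21 = 323.
RTLX = 323 / 6 = 53.8333 ≈ 53.8.

53.8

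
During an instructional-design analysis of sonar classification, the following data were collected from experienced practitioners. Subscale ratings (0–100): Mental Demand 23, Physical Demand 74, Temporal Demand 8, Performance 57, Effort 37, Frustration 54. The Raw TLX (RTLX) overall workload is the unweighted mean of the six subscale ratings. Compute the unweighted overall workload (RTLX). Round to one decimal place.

Sum of ratings = 23 + 74 + 8 + 57 + 37 + 54 = 253.
RTLX = 253 / 6 = 42.1667 ≈ 42.2.

42.2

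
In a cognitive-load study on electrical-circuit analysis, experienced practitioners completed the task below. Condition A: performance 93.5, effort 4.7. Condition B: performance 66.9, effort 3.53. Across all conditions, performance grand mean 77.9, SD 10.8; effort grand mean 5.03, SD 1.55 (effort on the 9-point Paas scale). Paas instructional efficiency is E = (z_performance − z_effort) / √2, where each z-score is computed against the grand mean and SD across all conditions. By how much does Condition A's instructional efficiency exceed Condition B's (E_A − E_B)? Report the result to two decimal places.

Condition A: z_P = (93.5 − 77.9)/10.8 = 1.4444; z_E = (4.7 − 5.03)/1.55 = -0.2129; E_A = (1.4444 − (-0.2129))/√2 = 1.1719.
Condition B: z_P = (66.9 − 77.9)/10.8 = -1.0185; z_E = (3.53 − 5.03)/1.55 = -0.9677; E_B = (-1.0185 − (-0.9677))/√2 = -0.0359.
E_A − E_B = 1.1719 − (-0.0359) = 1.2078 ≈ 1.21.

1.21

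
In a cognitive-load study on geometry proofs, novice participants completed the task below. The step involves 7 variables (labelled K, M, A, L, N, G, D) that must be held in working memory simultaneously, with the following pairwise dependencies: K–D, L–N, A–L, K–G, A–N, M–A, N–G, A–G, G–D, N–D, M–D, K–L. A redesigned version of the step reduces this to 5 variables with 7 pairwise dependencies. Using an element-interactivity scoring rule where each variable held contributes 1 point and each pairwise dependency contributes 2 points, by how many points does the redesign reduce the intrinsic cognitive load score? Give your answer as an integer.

12

Original: 7 × 1 + 12 × 2 = 7 + 24 = 31.
Redesigned: 5 × 1 + 7 × 2 = 5 + 14 = 19.
Reduction = 31 − 19 = 12.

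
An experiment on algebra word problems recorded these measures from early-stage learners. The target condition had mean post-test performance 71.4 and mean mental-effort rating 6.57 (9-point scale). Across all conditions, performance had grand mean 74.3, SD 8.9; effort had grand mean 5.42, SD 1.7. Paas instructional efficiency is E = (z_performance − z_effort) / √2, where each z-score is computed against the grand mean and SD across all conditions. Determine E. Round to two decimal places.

-0.71

z_performance = (71.4 − 74.3) / 8.9 = -2.9000 / 8.9 = -0.3258.
z_effort = (6.57 − 5.42) / 1.7 = 1.1500 / 1.7 = 0.6765.
z_P − z_E = -0.3258 − 0.6765 = -1.0023.
E = -1.0023 / √2 = -1.0023 / 1.41421 = -0.7087 ≈ -0.71.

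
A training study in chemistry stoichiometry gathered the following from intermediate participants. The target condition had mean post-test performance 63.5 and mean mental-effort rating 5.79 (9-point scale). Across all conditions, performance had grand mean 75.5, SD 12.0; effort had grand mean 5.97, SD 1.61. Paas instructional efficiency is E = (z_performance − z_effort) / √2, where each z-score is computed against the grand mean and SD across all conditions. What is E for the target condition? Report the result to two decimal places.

z_performance = (63.5 − 75.5) / 12.0 = -12.0000 / 12.0 = -1.0000.
z_effort = (5.79 − 5.97) / 1.61 = -0.1800 / 1.61 = -0.1118.
z_P − z_E = -1.0000 − (-0.1118) = -0.8882.
E = -0.8882 / √2 = -0.8882 / 1.41421 = -0.6281 ≈ -0.63.

-0.63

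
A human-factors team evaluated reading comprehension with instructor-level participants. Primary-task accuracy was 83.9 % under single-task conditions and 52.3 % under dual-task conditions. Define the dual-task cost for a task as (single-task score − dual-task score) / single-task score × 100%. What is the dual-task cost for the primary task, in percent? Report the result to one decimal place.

37.7

Cost = (83.9 − 52.3) / 83.9 × 100%
     = 31.6000 / 83.9 × 100% = 37.6639%.
≈ 37.7%.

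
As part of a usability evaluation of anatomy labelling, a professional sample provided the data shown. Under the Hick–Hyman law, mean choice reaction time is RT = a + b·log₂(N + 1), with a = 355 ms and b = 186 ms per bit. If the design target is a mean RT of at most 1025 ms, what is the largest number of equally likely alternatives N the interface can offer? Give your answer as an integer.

11

Set 355 + 186·log₂(N + 1) ≤ 1025.
log₂(N + 1) ≤ (1025 − 355) / 186 = 3.6022.
N + 1 ≤ 2^3.6022 = 12.1442.
N ≤ 11.1442, so the largest integer N is 11.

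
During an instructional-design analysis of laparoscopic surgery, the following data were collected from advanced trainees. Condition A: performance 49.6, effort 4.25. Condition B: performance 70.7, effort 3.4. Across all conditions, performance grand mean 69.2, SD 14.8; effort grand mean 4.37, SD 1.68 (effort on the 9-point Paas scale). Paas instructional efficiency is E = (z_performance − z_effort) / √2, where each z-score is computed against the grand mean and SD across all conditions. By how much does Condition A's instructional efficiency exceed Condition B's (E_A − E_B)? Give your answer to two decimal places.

Condition A: z_P = (49.6 − 69.2)/14.8 = -1.3243; z_E = (4.25 − 4.37)/1.68 = -0.0714; E_A = (-1.3243 − (-0.0714))/√2 = -0.8859.
Condition B: z_P = (70.7 − 69.2)/14.8 = 0.1014; z_E = (3.4 − 4.37)/1.68 = -0.5774; E_B = (0.1014 − (-0.5774))/√2 = 0.4800.
E_A − E_B = -0.8859 − 0.4800 = -1.3659 ≈ -1.37.

-1.37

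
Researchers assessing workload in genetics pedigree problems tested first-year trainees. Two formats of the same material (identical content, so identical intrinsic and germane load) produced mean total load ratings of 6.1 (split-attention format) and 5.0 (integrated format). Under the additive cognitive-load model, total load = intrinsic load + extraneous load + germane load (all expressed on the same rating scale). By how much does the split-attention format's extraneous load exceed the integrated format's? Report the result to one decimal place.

1.1

Intrinsic and germane load are equal across formats, so the difference in total load equals the difference in extraneous load.
Extraneous-load difference = 6.1 − 5.0 = 1.1.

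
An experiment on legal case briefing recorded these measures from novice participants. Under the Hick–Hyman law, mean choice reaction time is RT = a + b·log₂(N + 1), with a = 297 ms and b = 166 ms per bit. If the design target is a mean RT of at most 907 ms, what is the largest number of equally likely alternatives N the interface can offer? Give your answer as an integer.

11

Set 297 + 166·log₂(N + 1) ≤ 907.
log₂(N + 1) ≤ (907 − 297) / 166 = 3.6747.
N + 1 ≤ 2^3.6747 = 12.7701.
N ≤ 11.7701, so the largest integer N is 11.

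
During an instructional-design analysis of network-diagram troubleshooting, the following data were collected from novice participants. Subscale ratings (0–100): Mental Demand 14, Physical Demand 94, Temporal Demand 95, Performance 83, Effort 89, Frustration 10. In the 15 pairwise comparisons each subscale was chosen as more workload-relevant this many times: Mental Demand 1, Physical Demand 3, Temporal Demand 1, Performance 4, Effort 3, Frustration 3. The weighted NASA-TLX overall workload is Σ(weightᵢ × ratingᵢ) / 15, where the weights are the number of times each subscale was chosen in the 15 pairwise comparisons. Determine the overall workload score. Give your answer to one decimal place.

The tallies are the weights (they sum to 15).
Weighted sum = 1·14 + 3·94 + 1·95 + 4·83 + 3·89 + 3·10
            = 14 + 282 + 95 + 332 + 267 + 30 = 1020.
Overall workload = 1020 / 15 = 68.0000 ≈ 68.0.

68.0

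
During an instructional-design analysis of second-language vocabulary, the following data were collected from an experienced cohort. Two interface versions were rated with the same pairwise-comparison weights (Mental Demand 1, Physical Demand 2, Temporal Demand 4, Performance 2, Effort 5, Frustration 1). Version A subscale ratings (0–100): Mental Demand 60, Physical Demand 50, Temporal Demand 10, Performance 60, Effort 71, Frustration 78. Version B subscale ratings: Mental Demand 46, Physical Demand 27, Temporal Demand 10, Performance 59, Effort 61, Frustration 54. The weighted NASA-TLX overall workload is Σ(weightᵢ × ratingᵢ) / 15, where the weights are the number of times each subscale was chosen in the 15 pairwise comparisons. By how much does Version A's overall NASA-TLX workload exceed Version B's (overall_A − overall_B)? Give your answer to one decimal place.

Version A weighted sum = 1·60 + 2·50 + 4·10 + 2·60 + 5·71 + 1·78 = 60 + 100 + 40 + 120 + 355 + 78 = 753; overall_A = 753/15 = 50.2000.
Version B weighted sum = 1·46 + 2·27 + 4·10 + 2·59 + 5·61 + 1·54 = 46 + 54 + 40 + 118 + 305 + 54 = 617; overall_B = 617/15 = 41.1333.
Difference = 50.2000 − 41.1333 = 9.0667 ≈ 9.1.

9.1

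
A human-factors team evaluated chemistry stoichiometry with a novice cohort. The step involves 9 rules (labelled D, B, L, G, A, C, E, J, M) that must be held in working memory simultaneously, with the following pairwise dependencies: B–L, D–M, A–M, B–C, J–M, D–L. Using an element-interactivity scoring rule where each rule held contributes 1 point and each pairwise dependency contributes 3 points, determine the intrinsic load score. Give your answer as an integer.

Count of rules held simultaneously: 9.
Count of pairwise dependencies listed: 6.
Element contribution: 9 × 1 = 9.
Interaction contribution: 6 × 3 = 18.
Intrinsic load = 9 + 18 = 27.

27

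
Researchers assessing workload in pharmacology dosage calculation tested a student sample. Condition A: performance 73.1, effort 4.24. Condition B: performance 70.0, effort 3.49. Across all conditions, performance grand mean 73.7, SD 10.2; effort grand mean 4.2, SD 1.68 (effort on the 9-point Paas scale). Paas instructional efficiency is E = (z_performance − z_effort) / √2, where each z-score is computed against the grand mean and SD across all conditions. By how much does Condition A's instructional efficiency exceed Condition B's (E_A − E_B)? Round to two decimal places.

Condition A: z_P = (73.1 − 73.7)/10.2 = -0.0588; z_E = (4.24 − 4.2)/1.68 = 0.0238; E_A = (-0.0588 − 0.0238)/√2 = -0.0584.
Condition B: z_P = (70.0 − 73.7)/10.2 = -0.3627; z_E = (3.49 − 4.2)/1.68 = -0.4226; E_B = (-0.3627 − (-0.4226))/√2 = 0.0424.
E_A − E_B = -0.0584 − 0.0424 = -0.1008 ≈ -0.10.

-0.10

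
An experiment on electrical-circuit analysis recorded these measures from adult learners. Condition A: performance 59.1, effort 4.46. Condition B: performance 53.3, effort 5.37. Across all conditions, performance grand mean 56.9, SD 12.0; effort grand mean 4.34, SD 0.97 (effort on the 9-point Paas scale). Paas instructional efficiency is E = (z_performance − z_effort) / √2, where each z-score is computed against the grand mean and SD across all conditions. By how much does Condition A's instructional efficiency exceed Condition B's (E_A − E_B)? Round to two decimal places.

Condition A: z_P = (59.1 − 56.9)/12.0 = 0.1833; z_E = (4.46 − 4.34)/0.97 = 0.1237; E_A = (0.1833 − 0.1237)/√2 = 0.0421.
Condition B: z_P = (53.3 − 56.9)/12.0 = -0.3000; z_E = (5.37 − 4.34)/0.97 = 1.0619; E_B = (-0.3000 − 1.0619)/√2 = -0.9630.
E_A − E_B = 0.0421 − (-0.9630) = 1.0051 ≈ 1.01.

1.01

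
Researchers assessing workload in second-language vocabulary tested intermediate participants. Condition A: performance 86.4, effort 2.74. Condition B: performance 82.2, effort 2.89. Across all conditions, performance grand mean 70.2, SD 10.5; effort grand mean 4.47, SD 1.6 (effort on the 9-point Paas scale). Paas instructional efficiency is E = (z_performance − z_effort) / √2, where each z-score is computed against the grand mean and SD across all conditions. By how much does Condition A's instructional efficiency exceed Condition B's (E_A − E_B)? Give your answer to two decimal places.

Condition A: z_P = (86.4 − 70.2)/10.5 = 1.5429; z_E = (2.74 − 4.47)/1.6 = -1.0812; E_A = (1.5429 − (-1.0812))/√2 = 1.8555.
Condition B: z_P = (82.2 − 70.2)/10.5 = 1.1429; z_E = (2.89 − 4.47)/1.6 = -0.9875; E_B = (1.1429 − (-0.9875))/√2 = 1.5064.
E_A − E_B = 1.8555 − 1.5064 = 0.3491 ≈ 0.35.

0.35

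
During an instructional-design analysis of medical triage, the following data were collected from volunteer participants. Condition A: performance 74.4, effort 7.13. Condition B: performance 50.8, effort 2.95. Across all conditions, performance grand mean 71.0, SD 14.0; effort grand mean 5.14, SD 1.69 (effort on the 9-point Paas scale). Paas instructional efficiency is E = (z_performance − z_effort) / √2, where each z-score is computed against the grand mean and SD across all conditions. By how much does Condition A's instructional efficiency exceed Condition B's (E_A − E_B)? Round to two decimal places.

-0.56

Condition A: z_P = (74.4 − 71.0)/14.0 = 0.2429; z_E = (7.13 − 5.14)/1.69 = 1.1775; E_A = (0.2429 − 1.1775)/√2 = -0.6609.
Condition B: z_P = (50.8 − 71.0)/14.0 = -1.4429; z_E = (2.95 − 5.14)/1.69 = -1.2959; E_B = (-1.4429 − (-1.2959))/√2 = -0.1039.
E_A − E_B = -0.6609 − (-0.1039) = -0.5570 ≈ -0.56.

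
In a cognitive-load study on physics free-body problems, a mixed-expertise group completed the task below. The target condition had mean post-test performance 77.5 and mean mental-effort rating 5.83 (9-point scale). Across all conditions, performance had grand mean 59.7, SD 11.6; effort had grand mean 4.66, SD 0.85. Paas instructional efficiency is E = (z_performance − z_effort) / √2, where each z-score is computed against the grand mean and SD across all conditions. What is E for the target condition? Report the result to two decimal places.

z_performance = (77.5 − 59.7) / 11.6 = 17.8000 / 11.6 = 1.5345.
z_effort = (5.83 − 4.66) / 0.85 = 1.1700 / 0.85 = 1.3765.
z_P − z_E = 1.5345 − 1.3765 = 0.1580.
E = 0.1580 / √2 = 0.1580 / 1.41421 = 0.1117 ≈ 0.11.

0.11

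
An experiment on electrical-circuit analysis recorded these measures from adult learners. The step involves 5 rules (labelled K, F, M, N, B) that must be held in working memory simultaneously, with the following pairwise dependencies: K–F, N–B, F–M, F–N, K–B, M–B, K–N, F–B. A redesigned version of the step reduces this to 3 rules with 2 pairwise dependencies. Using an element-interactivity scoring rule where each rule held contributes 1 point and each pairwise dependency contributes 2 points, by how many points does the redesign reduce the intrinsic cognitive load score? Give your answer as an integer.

14

Original: 5 × 1 + 8 × 2 = 5 + 16 = 21.
Redesigned: 3 × 1 + 2 × 2 = 3 + 4 = 7.
Reduction = 21 − 7 = 14.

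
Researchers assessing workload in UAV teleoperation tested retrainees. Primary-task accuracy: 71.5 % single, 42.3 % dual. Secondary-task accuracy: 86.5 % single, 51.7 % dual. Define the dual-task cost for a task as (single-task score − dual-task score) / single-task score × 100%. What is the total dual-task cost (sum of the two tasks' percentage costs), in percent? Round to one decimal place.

81.1

Primary cost = (71.5 − 42.3) / 71.5 × 100% = 40.8392%.
Secondary cost = (86.5 − 51.7) / 86.5 × 100% = 40.2312%.
Total = 40.8392% + 40.2312% = 81.0704% ≈ 81.1%.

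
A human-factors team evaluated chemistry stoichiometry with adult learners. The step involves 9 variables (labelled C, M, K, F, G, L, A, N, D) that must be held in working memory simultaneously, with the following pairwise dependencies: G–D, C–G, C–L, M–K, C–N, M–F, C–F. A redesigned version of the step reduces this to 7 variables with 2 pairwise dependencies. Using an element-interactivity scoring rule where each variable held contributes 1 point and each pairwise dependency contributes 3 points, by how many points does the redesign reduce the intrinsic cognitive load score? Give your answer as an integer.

Original: 9 × 1 + 7 × 3 = 9 + 21 = 30.
Redesigned: 7 × 1 + 2 × 3 = 7 + 6 = 13.
Reduction = 30 − 13 = 17.

17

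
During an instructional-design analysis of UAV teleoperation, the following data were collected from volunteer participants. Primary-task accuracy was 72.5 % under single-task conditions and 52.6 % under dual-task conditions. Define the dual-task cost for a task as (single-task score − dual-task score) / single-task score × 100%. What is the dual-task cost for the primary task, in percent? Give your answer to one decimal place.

Cost = (72.5 − 52.6) / 72.5 × 100%
     = 19.9000 / 72.5 × 100% = 27.4483%.
≈ 27.4%.

27.4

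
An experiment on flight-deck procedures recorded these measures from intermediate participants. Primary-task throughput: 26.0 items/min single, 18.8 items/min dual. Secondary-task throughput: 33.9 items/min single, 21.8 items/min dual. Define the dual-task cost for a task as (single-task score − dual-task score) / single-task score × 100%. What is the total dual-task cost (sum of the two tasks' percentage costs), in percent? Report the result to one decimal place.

Primary cost = (26.0 − 18.8) / 26.0 × 100% = 27.6923%.
Secondary cost = (33.9 − 21.8) / 33.9 × 100% = 35.6932%.
Total = 27.6923% + 35.6932% = 63.3855% ≈ 63.4%.

63.4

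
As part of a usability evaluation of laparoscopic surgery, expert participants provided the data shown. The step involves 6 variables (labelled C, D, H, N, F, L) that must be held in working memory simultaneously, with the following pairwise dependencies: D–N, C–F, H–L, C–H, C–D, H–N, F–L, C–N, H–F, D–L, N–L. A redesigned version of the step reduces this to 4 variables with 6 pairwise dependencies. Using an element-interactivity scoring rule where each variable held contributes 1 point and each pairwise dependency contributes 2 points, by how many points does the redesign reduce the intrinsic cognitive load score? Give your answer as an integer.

Original: 6 × 1 + 11 × 2 = 6 + 22 = 28.
Redesigned: 4 × 1 + 6 × 2 = 4 + 12 = 16.
Reduction = 28 − 16 = 12.

12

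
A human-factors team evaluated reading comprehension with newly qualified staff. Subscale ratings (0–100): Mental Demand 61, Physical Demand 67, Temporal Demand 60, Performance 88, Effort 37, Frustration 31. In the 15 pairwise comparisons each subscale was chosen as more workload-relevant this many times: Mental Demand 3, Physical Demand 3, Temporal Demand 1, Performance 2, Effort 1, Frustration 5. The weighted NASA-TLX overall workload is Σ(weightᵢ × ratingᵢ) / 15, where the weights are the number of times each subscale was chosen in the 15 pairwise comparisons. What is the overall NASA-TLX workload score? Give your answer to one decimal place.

54.1

The tallies are the weights (they sum to 15).
Weighted sum = 3·61 + 3·67 + 1·60 + 2·88 + 1·37 + 5·31
            = 183 + 201 + 60 + 176 + 37 + 155 = 812.
Overall workload = 812 / 15 = 54.1333 ≈ 54.1.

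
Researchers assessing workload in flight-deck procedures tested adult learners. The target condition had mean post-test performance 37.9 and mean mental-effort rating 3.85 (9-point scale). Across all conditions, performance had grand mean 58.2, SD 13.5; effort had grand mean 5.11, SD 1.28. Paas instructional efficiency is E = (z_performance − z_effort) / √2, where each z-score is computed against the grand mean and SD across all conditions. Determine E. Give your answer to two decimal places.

z_performance = (37.9 − 58.2) / 13.5 = -20.3000 / 13.5 = -1.5037.
z_effort = (3.85 − 5.11) / 1.28 = -1.2600 / 1.28 = -0.9844.
z_P − z_E = -1.5037 − (-0.9844) = -0.5193.
E = -0.5193 / √2 = -0.5193 / 1.41421 = -0.3672 ≈ -0.37.

-0.37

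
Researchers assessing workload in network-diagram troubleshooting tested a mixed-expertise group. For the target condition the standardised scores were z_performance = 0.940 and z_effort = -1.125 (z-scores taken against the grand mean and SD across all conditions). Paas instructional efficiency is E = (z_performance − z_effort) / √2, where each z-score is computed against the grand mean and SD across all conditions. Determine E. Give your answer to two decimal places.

1.46

z_P − z_E = 0.940 − (-1.125) = 2.0650.
E = 2.0650 / √2 = 2.0650 / 1.41421 = 1.4602 ≈ 1.46.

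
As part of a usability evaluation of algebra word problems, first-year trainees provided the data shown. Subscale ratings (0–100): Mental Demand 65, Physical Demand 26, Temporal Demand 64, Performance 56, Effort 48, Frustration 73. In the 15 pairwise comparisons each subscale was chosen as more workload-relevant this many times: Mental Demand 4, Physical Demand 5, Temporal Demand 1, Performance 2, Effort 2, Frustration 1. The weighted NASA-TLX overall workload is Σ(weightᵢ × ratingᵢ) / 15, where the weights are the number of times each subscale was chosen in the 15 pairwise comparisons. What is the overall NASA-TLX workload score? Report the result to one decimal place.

The tallies are the weights (they sum to 15).
Weighted sum = 4·65 + 5·26 + 1·64 + 2·56 + 2·48 + 1·73
            = 260 + 130 + 64 + 112 + 96 + 73 = 735.
Overall workload = 735 / 15 = 49.0000 ≈ 49.0.

49.0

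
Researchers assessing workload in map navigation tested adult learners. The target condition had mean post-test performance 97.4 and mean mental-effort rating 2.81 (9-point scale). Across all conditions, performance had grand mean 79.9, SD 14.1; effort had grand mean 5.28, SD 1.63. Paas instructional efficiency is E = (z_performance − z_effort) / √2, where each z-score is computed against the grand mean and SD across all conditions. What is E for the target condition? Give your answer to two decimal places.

1.95

z_performance = (97.4 − 79.9) / 14.1 = 17.5000 / 14.1 = 1.2411.
z_effort = (2.81 − 5.28) / 1.63 = -2.4700 / 1.63 = -1.5153.
z_P − z_E = 1.2411 − (-1.5153) = 2.7564.
E = 2.7564 / √2 = 2.7564 / 1.41421 = 1.9491 ≈ 1.95.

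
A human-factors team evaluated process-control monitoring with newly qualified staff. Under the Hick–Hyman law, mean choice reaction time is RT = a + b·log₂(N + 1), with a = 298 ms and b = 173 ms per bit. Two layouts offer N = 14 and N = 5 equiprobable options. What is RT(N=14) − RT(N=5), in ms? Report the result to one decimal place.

RT(14) = 298 + 173·log₂(15) = 298 + 173·3.9069 = 973.8937 ms.
RT(5) = 298 + 173·log₂(6) = 298 + 173·2.5850 = 745.2050 ms.
Difference = 973.8937 − 745.2050 = 228.6887 ≈ 228.7 ms.

228.7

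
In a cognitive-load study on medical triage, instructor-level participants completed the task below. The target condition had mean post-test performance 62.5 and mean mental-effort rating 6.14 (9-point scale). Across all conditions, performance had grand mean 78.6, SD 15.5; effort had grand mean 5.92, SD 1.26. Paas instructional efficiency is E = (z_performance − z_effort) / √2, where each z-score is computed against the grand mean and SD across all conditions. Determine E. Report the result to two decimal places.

-0.86

z_performance = (62.5 − 78.6) / 15.5 = -16.1000 / 15.5 = -1.0387.
z_effort = (6.14 − 5.92) / 1.26 = 0.2200 / 1.26 = 0.1746.
z_P − z_E = -1.0387 − 0.1746 = -1.2133.
E = -1.2133 / √2 = -1.2133 / 1.41421 = -0.8579 ≈ -0.86.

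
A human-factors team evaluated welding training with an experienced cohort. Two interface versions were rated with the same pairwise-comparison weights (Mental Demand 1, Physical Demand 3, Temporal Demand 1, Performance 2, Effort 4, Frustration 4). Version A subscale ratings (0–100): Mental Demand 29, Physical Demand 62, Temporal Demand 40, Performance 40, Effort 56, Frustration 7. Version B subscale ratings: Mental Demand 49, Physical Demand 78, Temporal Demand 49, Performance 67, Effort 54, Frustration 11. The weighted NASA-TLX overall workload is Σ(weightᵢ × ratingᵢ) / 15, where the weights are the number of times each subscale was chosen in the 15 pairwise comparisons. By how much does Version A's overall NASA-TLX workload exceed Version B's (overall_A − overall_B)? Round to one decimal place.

Version A weighted sum = 1·29 + 3·62 + 1·40 + 2·40 + 4·56 + 4·7 = 29 + 186 + 40 + 80 + 224 + 28 = 587; overall_A = 587/15 = 39.1333.
Version B weighted sum = 1·49 + 3·78 + 1·49 + 2·67 + 4·54 + 4·11 = 49 + 234 + 49 + 134 + 216 + 44 = 726; overall_B = 726/15 = 48.4000.
Difference = 39.1333 − 48.4000 = -9.2667 ≈ -9.3.

-9.3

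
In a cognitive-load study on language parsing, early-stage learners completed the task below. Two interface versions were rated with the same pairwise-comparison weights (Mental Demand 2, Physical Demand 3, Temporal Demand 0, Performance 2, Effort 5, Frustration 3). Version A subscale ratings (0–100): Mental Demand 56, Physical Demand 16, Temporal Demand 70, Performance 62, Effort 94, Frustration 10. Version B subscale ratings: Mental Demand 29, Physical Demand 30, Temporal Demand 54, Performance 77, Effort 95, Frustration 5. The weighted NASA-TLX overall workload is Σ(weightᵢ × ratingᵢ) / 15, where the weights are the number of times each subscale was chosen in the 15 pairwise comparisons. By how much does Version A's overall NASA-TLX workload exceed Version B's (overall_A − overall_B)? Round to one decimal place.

Version A weighted sum = 2·56 + 3·16 + 0·70 + 2·62 + 5·94 + 3·10 = 112 + 48 + 0 + 124 + 470 + 30 = 784; overall_A = 784/15 = 52.2667.
Version B weighted sum = 2·29 + 3·30 + 0·54 + 2·77 + 5·95 + 3·5 = 58 + 90 + 0 + 154 + 475 + 15 = 792; overall_B = 792/15 = 52.8000.
Difference = 52.2667 − 52.8000 = -0.5333 ≈ -0.5.

-0.5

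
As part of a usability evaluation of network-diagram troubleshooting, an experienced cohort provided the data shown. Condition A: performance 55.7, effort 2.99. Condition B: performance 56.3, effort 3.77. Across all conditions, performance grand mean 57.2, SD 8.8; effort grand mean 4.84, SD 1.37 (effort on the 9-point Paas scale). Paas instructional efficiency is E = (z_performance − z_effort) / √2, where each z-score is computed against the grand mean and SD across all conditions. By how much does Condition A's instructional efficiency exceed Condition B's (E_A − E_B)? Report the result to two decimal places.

Condition A: z_P = (55.7 − 57.2)/8.8 = -0.1705; z_E = (2.99 − 4.84)/1.37 = -1.3504; E_A = (-0.1705 − (-1.3504))/√2 = 0.8343.
Condition B: z_P = (56.3 − 57.2)/8.8 = -0.1023; z_E = (3.77 − 4.84)/1.37 = -0.7810; E_B = (-0.1023 − (-0.7810))/√2 = 0.4799.
E_A − E_B = 0.8343 − 0.4799 = 0.3544 ≈ 0.35.

0.35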